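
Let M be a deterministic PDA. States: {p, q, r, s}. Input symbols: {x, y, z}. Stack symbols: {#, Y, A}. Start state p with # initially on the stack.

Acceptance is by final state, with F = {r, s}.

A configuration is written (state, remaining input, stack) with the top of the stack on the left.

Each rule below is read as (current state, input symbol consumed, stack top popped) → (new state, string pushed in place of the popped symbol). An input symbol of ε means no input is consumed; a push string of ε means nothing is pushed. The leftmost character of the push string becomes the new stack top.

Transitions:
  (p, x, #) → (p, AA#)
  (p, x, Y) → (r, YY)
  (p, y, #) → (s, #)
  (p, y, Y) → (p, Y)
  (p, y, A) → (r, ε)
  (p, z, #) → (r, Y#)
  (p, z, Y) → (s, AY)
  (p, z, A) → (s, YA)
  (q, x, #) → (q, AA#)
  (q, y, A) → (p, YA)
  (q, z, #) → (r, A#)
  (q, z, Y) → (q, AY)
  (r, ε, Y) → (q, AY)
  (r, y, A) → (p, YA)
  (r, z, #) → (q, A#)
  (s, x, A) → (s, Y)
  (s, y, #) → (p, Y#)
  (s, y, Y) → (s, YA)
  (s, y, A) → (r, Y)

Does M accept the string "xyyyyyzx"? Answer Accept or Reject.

(p, xyyyyyzx, #) ⊢ (p, yyyyyzx, AA#) ⊢ (r, yyyyzx, A#) ⊢ (p, yyyzx, YA#) ⊢ (p, yyzx, YA#) ⊢ (p, yzx, YA#) ⊢ (p, zx, YA#) ⊢ (s, x, AYA#) ⊢ (s, ε, YYA#)
All input consumed; state s ∈ F.

Accept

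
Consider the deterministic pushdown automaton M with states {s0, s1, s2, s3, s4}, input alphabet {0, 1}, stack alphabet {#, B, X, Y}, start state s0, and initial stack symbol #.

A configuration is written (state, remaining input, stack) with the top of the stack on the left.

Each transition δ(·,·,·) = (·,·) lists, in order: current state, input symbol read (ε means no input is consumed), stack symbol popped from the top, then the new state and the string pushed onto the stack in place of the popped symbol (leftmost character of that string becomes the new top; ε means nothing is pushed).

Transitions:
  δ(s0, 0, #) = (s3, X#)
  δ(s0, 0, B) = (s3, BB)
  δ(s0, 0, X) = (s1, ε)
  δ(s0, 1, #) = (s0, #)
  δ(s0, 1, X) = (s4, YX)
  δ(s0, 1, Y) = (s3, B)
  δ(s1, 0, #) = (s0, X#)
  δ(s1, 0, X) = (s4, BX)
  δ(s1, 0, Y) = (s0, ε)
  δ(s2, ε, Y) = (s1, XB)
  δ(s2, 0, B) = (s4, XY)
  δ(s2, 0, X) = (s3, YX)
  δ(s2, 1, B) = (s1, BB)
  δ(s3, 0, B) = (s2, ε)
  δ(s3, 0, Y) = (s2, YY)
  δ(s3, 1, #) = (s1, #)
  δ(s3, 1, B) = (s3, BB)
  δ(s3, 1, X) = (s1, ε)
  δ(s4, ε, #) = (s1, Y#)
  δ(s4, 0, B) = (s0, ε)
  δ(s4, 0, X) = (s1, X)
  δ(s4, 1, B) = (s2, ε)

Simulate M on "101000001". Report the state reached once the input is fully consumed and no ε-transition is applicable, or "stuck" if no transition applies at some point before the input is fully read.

(s0, 101000001, #)
  read 1, top #: go to s0, push # → (s0, 01000001, #)
  read 0, top #: go to s3, push X# → (s3, 1000001, X#)
  read 1, top X: go to s1, push ε → (s1, 000001, #)
  read 0, top #: go to s0, push X# → (s0, 00001, X#)
  read 0, top X: go to s1, push ε → (s1, 0001, #)
  read 0, top #: go to s0, push X# → (s0, 001, X#)
  read 0, top X: go to s1, push ε → (s1, 01, #)
  read 0, top #: go to s0, push X# → (s0, 1, X#)
  read 1, top X: go to s4, push YX → (s4, ε, YX#)
All input consumed; M is in state s4.

s4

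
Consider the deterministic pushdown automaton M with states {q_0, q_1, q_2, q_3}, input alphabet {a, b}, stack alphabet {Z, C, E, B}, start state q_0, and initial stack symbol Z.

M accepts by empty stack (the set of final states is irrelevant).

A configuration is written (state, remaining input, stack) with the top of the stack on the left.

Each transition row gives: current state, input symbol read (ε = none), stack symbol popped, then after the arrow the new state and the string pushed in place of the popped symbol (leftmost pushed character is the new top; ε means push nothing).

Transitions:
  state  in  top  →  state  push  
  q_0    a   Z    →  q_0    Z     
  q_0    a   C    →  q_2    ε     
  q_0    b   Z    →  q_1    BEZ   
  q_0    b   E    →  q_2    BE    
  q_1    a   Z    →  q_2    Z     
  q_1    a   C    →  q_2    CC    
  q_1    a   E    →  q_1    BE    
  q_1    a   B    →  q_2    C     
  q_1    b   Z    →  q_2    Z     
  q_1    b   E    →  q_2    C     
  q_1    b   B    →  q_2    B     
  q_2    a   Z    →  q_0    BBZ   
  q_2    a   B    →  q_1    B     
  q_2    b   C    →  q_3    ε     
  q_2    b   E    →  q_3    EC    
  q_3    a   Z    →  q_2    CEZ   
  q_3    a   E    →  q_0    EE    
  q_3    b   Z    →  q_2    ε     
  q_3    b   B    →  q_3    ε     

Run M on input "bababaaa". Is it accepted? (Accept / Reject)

(q_0, bababaaa, Z)
  read b, top Z: go to q_1, push BEZ → (q_1, ababaaa, BEZ)
  read a, top B: go to q_2, push C → (q_2, babaaa, CEZ)
  read b, top C: go to q_3, push ε → (q_3, abaaa, EZ)
  read a, top E: go to q_0, push EE → (q_0, baaa, EEZ)
  read b, top E: go to q_2, push BE → (q_2, aaa, BEEZ)
  read a, top B: go to q_1, push B → (q_1, aa, BEEZ)
  read a, top B: go to q_2, push C → (q_2, a, CEEZ)
No transition applies at (q_2, a, CEEZ); input not fully consumed.

Reject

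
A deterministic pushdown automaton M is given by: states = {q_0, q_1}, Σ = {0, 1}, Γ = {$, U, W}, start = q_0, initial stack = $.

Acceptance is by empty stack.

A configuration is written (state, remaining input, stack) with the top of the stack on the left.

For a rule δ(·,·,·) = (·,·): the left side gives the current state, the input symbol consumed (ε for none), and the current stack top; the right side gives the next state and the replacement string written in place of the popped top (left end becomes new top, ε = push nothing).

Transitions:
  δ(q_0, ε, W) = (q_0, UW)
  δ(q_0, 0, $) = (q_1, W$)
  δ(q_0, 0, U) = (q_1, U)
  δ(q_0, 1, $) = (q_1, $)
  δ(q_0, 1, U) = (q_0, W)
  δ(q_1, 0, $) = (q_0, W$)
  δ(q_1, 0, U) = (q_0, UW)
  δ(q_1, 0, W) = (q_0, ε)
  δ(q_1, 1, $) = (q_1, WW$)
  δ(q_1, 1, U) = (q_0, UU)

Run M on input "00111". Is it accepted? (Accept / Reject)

(q_0, 00111, $)
  read 0, top $: go to q_1, push W$ → (q_1, 0111, W$)
  read 0, top W: go to q_0, push ε → (q_0, 111, $)
  read 1, top $: go to q_1, push $ → (q_1, 11, $)
  read 1, top $: go to q_1, push WW$ → (q_1, 1, WW$)
No transition applies at (q_1, 1, WW$); input not fully consumed.

Reject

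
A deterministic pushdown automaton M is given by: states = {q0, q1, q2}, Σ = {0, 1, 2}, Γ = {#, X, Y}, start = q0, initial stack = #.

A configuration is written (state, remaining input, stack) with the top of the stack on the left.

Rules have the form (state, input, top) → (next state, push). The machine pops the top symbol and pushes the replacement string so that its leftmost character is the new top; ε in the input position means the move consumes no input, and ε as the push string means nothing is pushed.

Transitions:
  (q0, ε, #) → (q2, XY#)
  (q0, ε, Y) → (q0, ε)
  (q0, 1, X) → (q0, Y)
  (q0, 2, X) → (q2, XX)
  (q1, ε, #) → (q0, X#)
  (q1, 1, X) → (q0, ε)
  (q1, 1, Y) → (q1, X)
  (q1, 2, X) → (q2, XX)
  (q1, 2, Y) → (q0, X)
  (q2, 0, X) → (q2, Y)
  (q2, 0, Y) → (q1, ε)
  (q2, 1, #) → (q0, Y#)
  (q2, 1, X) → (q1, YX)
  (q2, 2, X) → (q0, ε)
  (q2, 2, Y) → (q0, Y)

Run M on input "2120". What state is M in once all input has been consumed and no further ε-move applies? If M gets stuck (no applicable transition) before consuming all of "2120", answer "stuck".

stuck

(q0, 2120, #)
  ε-move, top #: go to q2, push XY# → (q2, 2120, XY#)
  read 2, top X: go to q0, push ε → (q0, 120, Y#)
  ε-move, top Y: go to q0, push ε → (q0, 120, #)
  ε-move, top #: go to q2, push XY# → (q2, 120, XY#)
  read 1, top X: go to q1, push YX → (q1, 20, YXY#)
  read 2, top Y: go to q0, push X → (q0, 0, XXY#)
No transition for (q0, 0, top X); M blocks with input 0 remaining.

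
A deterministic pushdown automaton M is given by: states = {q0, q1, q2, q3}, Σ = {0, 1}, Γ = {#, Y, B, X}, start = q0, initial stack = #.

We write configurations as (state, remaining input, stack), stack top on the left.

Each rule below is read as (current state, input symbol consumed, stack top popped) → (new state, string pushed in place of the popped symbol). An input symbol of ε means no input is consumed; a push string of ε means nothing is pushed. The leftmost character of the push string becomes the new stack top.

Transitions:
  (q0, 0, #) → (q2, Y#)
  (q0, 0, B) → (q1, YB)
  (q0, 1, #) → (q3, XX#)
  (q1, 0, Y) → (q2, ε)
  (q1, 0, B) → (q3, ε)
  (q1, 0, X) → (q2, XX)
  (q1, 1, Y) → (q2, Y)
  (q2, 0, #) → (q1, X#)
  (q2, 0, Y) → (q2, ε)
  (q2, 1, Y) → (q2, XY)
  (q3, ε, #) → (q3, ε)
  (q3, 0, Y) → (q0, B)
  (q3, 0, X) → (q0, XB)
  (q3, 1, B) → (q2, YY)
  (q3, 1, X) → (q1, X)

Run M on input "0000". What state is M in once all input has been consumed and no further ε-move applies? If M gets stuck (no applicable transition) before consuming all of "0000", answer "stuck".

(q0, 0000, #)
  read 0, top #: go to q2, push Y# → (q2, 000, Y#)
  read 0, top Y: go to q2, push ε → (q2, 00, #)
  read 0, top #: go to q1, push X# → (q1, 0, X#)
  read 0, top X: go to q2, push XX → (q2, ε, XX#)
All input consumed; M is in state q2.

q2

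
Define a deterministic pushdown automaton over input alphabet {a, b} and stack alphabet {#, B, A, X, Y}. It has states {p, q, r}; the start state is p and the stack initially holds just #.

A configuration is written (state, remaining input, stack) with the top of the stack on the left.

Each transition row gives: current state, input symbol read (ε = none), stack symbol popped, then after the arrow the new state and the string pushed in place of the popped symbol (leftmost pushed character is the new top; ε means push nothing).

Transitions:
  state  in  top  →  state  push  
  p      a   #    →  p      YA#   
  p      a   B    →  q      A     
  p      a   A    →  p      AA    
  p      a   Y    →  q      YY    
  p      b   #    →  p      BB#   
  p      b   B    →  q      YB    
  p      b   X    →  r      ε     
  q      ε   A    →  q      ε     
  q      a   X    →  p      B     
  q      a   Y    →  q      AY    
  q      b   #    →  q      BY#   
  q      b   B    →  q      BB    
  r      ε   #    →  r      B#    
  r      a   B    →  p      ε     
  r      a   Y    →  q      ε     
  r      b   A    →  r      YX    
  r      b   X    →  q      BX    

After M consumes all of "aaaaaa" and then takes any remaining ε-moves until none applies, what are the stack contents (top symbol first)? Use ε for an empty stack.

(p, aaaaaa, #) ⊢ (p, aaaaa, YA#) ⊢ (q, aaaa, YYA#) ⊢ (q, aaa, AYYA#) ⊢ (q, aaa, YYA#) ⊢ (q, aa, AYYA#) ⊢ (q, aa, YYA#) ⊢ (q, a, AYYA#) ⊢ (q, a, YYA#) ⊢ (q, ε, AYYA#) ⊢ (q, ε, YYA#)
All input consumed in state q with stack YYA#.

YYA#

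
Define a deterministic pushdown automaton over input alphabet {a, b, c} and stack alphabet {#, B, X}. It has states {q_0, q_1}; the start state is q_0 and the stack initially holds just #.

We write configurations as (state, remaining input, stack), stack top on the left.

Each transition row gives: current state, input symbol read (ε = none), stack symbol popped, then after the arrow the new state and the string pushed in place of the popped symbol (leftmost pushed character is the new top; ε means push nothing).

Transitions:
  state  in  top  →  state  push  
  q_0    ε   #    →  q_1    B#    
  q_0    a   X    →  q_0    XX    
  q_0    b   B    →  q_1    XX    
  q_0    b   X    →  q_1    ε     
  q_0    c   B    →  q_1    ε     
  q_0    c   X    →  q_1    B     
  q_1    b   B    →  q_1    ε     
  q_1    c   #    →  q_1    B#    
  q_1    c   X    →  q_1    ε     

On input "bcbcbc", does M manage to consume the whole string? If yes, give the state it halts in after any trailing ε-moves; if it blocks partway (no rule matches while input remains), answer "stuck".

q_1

(q_0, bcbcbc, #)
  ε-move, top #: go to q_1, push B# → (q_1, bcbcbc, B#)
  read b, top B: go to q_1, push ε → (q_1, cbcbc, #)
  read c, top #: go to q_1, push B# → (q_1, bcbc, B#)
  read b, top B: go to q_1, push ε → (q_1, cbc, #)
  read c, top #: go to q_1, push B# → (q_1, bc, B#)
  read b, top B: go to q_1, push ε → (q_1, c, #)
  read c, top #: go to q_1, push B# → (q_1, ε, B#)
All input consumed; M is in state q_1.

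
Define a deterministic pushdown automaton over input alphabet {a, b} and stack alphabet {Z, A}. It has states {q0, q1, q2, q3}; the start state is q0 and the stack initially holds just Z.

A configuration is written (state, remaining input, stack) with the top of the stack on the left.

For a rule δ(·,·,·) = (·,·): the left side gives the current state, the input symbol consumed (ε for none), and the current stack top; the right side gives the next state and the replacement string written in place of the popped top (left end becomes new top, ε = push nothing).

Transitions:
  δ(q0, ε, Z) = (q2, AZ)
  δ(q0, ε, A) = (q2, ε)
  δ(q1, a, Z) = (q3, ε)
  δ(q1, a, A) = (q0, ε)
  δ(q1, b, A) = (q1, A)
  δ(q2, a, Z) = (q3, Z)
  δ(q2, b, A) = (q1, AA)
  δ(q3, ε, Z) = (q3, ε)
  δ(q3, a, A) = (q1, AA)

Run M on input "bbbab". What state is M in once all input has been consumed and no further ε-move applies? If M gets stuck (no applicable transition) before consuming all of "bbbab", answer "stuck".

stuck

(q0, bbbab, Z) ⊢ (q2, bbbab, AZ) ⊢ (q1, bbab, AAZ) ⊢ (q1, bab, AAZ) ⊢ (q1, ab, AAZ) ⊢ (q0, b, AZ) ⊢ (q2, b, Z)
No transition for (q2, b, top Z); M blocks with input b remaining.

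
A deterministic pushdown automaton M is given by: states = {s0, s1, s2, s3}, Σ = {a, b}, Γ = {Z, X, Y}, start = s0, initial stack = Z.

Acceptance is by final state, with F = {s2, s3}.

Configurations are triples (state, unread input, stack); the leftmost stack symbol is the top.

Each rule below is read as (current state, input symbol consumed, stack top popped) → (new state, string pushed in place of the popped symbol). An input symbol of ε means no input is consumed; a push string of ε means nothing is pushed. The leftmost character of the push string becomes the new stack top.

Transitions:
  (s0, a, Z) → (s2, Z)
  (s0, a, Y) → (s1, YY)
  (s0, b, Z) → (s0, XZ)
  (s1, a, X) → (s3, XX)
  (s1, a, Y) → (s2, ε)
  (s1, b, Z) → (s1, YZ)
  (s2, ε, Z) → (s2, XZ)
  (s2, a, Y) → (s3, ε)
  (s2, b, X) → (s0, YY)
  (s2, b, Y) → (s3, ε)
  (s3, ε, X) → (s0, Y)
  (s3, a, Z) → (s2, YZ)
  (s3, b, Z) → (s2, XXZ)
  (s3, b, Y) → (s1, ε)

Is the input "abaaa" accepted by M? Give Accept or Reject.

Accept

(s0, abaaa, Z)
  read a, top Z: go to s2, push Z → (s2, baaa, Z)
  ε-move, top Z: go to s2, push XZ → (s2, baaa, XZ)
  read b, top X: go to s0, push YY → (s0, aaa, YYZ)
  read a, top Y: go to s1, push YY → (s1, aa, YYYZ)
  read a, top Y: go to s2, push ε → (s2, a, YYZ)
  read a, top Y: go to s3, push ε → (s3, ε, YZ)
All input consumed; state s3 ∈ F.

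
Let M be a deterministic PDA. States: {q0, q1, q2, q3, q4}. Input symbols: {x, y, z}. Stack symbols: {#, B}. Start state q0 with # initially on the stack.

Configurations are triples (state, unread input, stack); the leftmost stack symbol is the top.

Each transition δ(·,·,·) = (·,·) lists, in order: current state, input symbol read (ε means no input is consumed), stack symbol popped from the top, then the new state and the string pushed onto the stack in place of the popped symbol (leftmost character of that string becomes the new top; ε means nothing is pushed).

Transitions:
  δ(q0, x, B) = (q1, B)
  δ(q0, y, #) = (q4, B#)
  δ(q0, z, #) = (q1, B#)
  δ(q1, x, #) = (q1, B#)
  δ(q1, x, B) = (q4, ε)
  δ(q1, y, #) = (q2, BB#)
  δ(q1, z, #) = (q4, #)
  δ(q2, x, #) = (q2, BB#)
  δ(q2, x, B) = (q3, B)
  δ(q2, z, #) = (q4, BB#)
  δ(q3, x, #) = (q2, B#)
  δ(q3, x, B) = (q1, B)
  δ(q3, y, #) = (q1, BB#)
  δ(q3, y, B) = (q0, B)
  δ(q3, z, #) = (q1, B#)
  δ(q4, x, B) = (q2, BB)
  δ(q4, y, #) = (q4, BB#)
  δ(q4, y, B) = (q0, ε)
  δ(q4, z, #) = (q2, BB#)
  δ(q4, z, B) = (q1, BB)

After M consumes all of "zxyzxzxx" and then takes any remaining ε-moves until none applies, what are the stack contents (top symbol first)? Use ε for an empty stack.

BBB#

(q0, zxyzxzxx, #)
  read z, top #: go to q1, push B# → (q1, xyzxzxx, B#)
  read x, top B: go to q4, push ε → (q4, yzxzxx, #)
  read y, top #: go to q4, push BB# → (q4, zxzxx, BB#)
  read z, top B: go to q1, push BB → (q1, xzxx, BBB#)
  read x, top B: go to q4, push ε → (q4, zxx, BB#)
  read z, top B: go to q1, push BB → (q1, xx, BBB#)
  read x, top B: go to q4, push ε → (q4, x, BB#)
  read x, top B: go to q2, push BB → (q2, ε, BBB#)
All input consumed in state q2 with stack BBB#.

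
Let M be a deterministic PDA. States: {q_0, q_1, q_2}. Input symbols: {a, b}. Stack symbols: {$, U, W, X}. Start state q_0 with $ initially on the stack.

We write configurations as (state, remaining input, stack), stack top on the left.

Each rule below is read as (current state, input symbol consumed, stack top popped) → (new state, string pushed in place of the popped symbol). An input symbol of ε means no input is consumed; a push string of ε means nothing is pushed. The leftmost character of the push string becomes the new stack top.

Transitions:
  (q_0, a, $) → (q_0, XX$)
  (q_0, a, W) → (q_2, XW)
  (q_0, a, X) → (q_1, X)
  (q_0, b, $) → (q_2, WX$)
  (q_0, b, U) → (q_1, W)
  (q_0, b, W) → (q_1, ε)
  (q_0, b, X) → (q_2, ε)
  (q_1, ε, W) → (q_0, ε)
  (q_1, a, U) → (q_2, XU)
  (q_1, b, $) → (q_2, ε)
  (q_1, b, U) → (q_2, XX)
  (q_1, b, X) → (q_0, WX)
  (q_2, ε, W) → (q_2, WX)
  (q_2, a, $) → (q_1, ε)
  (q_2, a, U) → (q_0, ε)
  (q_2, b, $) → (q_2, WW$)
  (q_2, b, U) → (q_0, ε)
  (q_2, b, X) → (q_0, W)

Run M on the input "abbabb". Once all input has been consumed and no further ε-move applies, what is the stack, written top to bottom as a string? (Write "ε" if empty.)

$

(q_0, abbabb, $) ⊢ (q_0, bbabb, XX$) ⊢ (q_2, babb, X$) ⊢ (q_0, abb, W$) ⊢ (q_2, bb, XW$) ⊢ (q_0, b, WW$) ⊢ (q_1, ε, W$) ⊢ (q_0, ε, $)
All input consumed in state q_0 with stack $.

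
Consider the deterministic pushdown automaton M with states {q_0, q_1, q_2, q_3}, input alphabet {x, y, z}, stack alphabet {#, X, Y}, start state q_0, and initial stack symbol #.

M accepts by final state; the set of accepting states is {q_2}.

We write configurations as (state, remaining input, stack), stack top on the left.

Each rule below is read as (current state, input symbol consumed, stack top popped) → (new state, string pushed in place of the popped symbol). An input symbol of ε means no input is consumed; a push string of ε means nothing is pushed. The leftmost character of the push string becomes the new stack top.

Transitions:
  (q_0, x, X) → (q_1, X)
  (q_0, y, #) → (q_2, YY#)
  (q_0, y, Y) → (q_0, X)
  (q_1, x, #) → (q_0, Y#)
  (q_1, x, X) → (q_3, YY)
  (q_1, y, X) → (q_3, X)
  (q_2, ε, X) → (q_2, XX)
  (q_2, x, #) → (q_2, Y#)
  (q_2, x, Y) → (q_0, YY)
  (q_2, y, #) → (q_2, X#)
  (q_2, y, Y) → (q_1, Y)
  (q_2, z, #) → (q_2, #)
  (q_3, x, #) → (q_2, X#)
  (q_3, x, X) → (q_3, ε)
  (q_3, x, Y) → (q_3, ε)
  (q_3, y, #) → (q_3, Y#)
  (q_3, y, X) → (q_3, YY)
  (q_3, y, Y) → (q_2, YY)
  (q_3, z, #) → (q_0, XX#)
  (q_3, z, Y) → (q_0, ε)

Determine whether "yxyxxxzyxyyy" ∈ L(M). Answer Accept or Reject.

Accept

(q_0, yxyxxxzyxyyy, #)
  read y, top #: go to q_2, push YY# → (q_2, xyxxxzyxyyy, YY#)
  read x, top Y: go to q_0, push YY → (q_0, yxxxzyxyyy, YYY#)
  read y, top Y: go to q_0, push X → (q_0, xxxzyxyyy, XYY#)
  read x, top X: go to q_1, push X → (q_1, xxzyxyyy, XYY#)
  read x, top X: go to q_3, push YY → (q_3, xzyxyyy, YYYY#)
  read x, top Y: go to q_3, push ε → (q_3, zyxyyy, YYY#)
  read z, top Y: go to q_0, push ε → (q_0, yxyyy, YY#)
  read y, top Y: go to q_0, push X → (q_0, xyyy, XY#)
  read x, top X: go to q_1, push X → (q_1, yyy, XY#)
  read y, top X: go to q_3, push X → (q_3, yy, XY#)
  read y, top X: go to q_3, push YY → (q_3, y, YYY#)
  read y, top Y: go to q_2, push YY → (q_2, ε, YYYY#)
All input consumed; state q_2 ∈ F.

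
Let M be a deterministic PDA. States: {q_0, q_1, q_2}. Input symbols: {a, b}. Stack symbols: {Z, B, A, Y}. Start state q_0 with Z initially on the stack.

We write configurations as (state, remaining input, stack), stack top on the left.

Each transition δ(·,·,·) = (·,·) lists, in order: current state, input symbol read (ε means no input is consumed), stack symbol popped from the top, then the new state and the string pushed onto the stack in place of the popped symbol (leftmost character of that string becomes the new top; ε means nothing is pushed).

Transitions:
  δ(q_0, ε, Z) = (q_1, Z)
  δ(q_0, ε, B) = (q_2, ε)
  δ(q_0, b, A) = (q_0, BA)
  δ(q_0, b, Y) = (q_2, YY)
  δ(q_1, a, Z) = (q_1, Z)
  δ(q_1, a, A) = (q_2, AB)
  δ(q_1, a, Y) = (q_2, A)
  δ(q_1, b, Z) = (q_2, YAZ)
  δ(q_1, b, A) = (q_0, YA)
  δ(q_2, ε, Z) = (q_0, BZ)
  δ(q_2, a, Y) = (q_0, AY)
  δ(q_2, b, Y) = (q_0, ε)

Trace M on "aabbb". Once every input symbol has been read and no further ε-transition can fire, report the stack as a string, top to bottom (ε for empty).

(q_0, aabbb, Z)
  ε-move, top Z: go to q_1, push Z → (q_1, aabbb, Z)
  read a, top Z: go to q_1, push Z → (q_1, abbb, Z)
  read a, top Z: go to q_1, push Z → (q_1, bbb, Z)
  read b, top Z: go to q_2, push YAZ → (q_2, bb, YAZ)
  read b, top Y: go to q_0, push ε → (q_0, b, AZ)
  read b, top A: go to q_0, push BA → (q_0, ε, BAZ)
  ε-move, top B: go to q_2, push ε → (q_2, ε, AZ)
All input consumed in state q_2 with stack AZ.

AZ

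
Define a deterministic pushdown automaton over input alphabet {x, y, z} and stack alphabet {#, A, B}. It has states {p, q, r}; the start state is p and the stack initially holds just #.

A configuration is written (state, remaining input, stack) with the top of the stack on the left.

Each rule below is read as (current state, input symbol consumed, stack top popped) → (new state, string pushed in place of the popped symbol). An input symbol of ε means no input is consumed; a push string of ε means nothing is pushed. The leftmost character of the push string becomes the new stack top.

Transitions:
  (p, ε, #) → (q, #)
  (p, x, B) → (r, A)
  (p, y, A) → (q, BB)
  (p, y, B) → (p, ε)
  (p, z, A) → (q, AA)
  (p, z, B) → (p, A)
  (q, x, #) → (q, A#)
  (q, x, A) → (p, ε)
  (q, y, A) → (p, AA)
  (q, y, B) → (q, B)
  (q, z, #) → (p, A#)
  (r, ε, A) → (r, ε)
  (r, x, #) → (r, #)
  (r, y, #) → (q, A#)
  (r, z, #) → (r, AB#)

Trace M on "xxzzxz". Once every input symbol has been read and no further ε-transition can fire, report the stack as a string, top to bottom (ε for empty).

AA#

(p, xxzzxz, #)
  ε-move, top #: go to q, push # → (q, xxzzxz, #)
  read x, top #: go to q, push A# → (q, xzzxz, A#)
  read x, top A: go to p, push ε → (p, zzxz, #)
  ε-move, top #: go to q, push # → (q, zzxz, #)
  read z, top #: go to p, push A# → (p, zxz, A#)
  read z, top A: go to q, push AA → (q, xz, AA#)
  read x, top A: go to p, push ε → (p, z, A#)
  read z, top A: go to q, push AA → (q, ε, AA#)
All input consumed in state q with stack AA#.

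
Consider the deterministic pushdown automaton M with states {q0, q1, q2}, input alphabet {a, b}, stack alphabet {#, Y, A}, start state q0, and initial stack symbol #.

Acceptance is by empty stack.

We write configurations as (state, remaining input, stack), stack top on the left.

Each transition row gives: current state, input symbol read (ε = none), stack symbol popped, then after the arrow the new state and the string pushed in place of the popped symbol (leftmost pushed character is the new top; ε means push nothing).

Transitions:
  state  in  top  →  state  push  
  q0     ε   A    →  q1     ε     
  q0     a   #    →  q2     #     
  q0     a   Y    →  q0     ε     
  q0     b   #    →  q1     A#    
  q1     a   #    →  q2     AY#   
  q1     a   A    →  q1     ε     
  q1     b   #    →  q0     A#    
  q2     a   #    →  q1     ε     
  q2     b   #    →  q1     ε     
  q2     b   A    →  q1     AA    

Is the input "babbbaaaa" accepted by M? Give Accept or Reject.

(q0, babbbaaaa, #)
  read b, top #: go to q1, push A# → (q1, abbbaaaa, A#)
  read a, top A: go to q1, push ε → (q1, bbbaaaa, #)
  read b, top #: go to q0, push A# → (q0, bbaaaa, A#)
  ε-move, top A: go to q1, push ε → (q1, bbaaaa, #)
  read b, top #: go to q0, push A# → (q0, baaaa, A#)
  ε-move, top A: go to q1, push ε → (q1, baaaa, #)
  read b, top #: go to q0, push A# → (q0, aaaa, A#)
  ε-move, top A: go to q1, push ε → (q1, aaaa, #)
  read a, top #: go to q2, push AY# → (q2, aaa, AY#)
No transition applies at (q2, aaa, AY#); input not fully consumed.

Reject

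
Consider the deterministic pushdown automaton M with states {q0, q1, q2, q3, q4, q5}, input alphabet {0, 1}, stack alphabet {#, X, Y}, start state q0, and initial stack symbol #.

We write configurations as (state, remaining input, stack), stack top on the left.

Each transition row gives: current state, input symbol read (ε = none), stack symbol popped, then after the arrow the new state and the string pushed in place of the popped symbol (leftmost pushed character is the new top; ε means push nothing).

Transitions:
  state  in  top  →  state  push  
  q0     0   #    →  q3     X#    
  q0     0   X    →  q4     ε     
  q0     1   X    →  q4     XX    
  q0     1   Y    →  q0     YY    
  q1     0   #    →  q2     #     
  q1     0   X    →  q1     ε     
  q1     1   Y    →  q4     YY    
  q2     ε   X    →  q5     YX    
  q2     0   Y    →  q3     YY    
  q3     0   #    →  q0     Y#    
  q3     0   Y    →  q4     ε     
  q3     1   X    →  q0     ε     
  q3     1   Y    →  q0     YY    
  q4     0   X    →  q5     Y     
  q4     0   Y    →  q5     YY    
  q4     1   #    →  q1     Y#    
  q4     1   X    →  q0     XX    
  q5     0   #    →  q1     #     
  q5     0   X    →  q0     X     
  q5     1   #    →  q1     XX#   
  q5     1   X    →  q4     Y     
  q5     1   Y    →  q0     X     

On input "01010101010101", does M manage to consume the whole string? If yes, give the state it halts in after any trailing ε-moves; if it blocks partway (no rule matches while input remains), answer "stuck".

q0

(q0, 01010101010101, #)
  read 0, top #: go to q3, push X# → (q3, 1010101010101, X#)
  read 1, top X: go to q0, push ε → (q0, 010101010101, #)
  read 0, top #: go to q3, push X# → (q3, 10101010101, X#)
  read 1, top X: go to q0, push ε → (q0, 0101010101, #)
  read 0, top #: go to q3, push X# → (q3, 101010101, X#)
  read 1, top X: go to q0, push ε → (q0, 01010101, #)
  read 0, top #: go to q3, push X# → (q3, 1010101, X#)
  read 1, top X: go to q0, push ε → (q0, 010101, #)
  read 0, top #: go to q3, push X# → (q3, 10101, X#)
  read 1, top X: go to q0, push ε → (q0, 0101, #)
  read 0, top #: go to q3, push X# → (q3, 101, X#)
  read 1, top X: go to q0, push ε → (q0, 01, #)
  read 0, top #: go to q3, push X# → (q3, 1, X#)
  read 1, top X: go to q0, push ε → (q0, ε, #)
All input consumed; M is in state q0.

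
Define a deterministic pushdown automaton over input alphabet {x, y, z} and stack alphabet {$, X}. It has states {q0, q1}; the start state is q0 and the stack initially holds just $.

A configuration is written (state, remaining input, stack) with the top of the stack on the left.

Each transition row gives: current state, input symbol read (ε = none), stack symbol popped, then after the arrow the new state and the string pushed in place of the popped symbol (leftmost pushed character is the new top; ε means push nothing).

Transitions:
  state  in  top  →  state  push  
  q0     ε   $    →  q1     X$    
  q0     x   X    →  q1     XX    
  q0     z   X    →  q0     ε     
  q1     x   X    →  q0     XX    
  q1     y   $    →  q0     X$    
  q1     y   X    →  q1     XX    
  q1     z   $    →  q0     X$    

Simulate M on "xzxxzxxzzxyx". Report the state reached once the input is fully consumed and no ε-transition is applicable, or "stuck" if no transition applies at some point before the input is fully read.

q0

(q0, xzxxzxxzzxyx, $)
  ε-move, top $: go to q1, push X$ → (q1, xzxxzxxzzxyx, X$)
  read x, top X: go to q0, push XX → (q0, zxxzxxzzxyx, XX$)
  read z, top X: go to q0, push ε → (q0, xxzxxzzxyx, X$)
  read x, top X: go to q1, push XX → (q1, xzxxzzxyx, XX$)
  read x, top X: go to q0, push XX → (q0, zxxzzxyx, XXX$)
  read z, top X: go to q0, push ε → (q0, xxzzxyx, XX$)
  read x, top X: go to q1, push XX → (q1, xzzxyx, XXX$)
  read x, top X: go to q0, push XX → (q0, zzxyx, XXXX$)
  read z, top X: go to q0, push ε → (q0, zxyx, XXX$)
  read z, top X: go to q0, push ε → (q0, xyx, XX$)
  read x, top X: go to q1, push XX → (q1, yx, XXX$)
  read y, top X: go to q1, push XX → (q1, x, XXXX$)
  read x, top X: go to q0, push XX → (q0, ε, XXXXX$)
All input consumed; M is in state q0.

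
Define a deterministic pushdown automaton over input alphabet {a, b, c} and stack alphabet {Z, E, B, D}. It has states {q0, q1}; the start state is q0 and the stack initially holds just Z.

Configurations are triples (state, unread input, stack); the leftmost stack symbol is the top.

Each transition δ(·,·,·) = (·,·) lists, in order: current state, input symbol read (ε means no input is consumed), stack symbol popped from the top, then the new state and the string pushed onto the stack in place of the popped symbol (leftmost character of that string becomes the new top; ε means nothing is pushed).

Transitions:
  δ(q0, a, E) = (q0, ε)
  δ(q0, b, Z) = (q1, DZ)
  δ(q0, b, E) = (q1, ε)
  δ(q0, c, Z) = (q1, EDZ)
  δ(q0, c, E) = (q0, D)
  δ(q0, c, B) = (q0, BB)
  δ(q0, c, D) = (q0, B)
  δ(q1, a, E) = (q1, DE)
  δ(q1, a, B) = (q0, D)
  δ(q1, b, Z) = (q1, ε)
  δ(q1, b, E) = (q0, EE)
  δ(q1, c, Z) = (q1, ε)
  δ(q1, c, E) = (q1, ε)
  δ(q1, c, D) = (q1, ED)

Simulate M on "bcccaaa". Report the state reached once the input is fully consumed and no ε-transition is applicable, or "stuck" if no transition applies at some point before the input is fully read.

(q0, bcccaaa, Z)
  read b, top Z: go to q1, push DZ → (q1, cccaaa, DZ)
  read c, top D: go to q1, push ED → (q1, ccaaa, EDZ)
  read c, top E: go to q1, push ε → (q1, caaa, DZ)
  read c, top D: go to q1, push ED → (q1, aaa, EDZ)
  read a, top E: go to q1, push DE → (q1, aa, DEDZ)
No transition for (q1, a, top D); M blocks with input aa remaining.

stuck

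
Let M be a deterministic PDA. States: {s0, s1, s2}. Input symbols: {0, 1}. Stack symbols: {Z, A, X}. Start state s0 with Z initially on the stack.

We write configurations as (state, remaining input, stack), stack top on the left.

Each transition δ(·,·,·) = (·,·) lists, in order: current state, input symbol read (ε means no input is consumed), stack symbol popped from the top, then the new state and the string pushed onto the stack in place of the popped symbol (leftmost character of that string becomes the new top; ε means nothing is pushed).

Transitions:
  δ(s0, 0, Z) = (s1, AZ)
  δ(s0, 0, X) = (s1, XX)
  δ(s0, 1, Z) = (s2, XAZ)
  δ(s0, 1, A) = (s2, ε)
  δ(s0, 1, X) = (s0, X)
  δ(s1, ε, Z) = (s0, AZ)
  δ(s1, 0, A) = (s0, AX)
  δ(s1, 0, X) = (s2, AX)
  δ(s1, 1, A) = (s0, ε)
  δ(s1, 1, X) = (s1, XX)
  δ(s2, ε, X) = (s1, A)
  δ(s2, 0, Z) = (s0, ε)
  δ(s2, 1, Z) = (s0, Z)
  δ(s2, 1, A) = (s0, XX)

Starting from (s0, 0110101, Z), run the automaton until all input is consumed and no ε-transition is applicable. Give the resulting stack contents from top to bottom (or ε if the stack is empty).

AAZ

(s0, 0110101, Z) ⊢ (s1, 110101, AZ) ⊢ (s0, 10101, Z) ⊢ (s2, 0101, XAZ) ⊢ (s1, 0101, AAZ) ⊢ (s0, 101, AXAZ) ⊢ (s2, 01, XAZ) ⊢ (s1, 01, AAZ) ⊢ (s0, 1, AXAZ) ⊢ (s2, ε, XAZ) ⊢ (s1, ε, AAZ)
All input consumed in state s1 with stack AAZ.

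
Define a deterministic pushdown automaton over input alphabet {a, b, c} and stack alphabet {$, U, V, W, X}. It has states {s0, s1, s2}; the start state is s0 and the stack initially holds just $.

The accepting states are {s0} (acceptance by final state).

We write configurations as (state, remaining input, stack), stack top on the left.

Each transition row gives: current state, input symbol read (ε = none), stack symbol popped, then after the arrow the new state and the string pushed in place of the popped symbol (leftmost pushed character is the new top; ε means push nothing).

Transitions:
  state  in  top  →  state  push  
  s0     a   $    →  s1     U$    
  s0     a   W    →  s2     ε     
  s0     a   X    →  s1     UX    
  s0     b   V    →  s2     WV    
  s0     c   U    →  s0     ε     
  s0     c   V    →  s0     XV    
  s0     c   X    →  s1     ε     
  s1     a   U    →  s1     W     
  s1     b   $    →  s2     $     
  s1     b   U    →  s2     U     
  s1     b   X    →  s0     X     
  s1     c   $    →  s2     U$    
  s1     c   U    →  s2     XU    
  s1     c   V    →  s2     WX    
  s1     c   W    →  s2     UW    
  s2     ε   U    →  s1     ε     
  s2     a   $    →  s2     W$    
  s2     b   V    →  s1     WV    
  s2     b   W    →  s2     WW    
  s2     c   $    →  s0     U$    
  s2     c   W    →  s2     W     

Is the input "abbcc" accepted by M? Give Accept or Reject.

(s0, abbcc, $) ⊢ (s1, bbcc, U$) ⊢ (s2, bcc, U$) ⊢ (s1, bcc, $) ⊢ (s2, cc, $) ⊢ (s0, c, U$) ⊢ (s0, ε, $)
All input consumed; state s0 ∈ F.

Accept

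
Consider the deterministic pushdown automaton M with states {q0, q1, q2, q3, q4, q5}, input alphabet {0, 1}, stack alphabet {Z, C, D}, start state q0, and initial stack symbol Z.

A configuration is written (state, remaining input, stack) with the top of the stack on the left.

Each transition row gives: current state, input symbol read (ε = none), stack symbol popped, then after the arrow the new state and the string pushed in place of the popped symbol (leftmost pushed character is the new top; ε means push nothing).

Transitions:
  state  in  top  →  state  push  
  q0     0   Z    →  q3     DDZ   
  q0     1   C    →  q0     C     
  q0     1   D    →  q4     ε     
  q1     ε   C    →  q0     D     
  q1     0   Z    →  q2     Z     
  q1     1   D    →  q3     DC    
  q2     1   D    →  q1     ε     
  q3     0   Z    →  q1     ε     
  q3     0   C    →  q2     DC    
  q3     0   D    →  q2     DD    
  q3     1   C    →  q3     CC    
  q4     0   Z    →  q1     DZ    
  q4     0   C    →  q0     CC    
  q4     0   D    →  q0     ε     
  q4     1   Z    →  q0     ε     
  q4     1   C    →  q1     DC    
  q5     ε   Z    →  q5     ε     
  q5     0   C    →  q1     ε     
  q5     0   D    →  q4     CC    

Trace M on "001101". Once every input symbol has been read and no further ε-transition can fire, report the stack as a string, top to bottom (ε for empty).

(q0, 001101, Z) ⊢ (q3, 01101, DDZ) ⊢ (q2, 1101, DDDZ) ⊢ (q1, 101, DDZ) ⊢ (q3, 01, DCDZ) ⊢ (q2, 1, DDCDZ) ⊢ (q1, ε, DCDZ)
All input consumed in state q1 with stack DCDZ.

DCDZ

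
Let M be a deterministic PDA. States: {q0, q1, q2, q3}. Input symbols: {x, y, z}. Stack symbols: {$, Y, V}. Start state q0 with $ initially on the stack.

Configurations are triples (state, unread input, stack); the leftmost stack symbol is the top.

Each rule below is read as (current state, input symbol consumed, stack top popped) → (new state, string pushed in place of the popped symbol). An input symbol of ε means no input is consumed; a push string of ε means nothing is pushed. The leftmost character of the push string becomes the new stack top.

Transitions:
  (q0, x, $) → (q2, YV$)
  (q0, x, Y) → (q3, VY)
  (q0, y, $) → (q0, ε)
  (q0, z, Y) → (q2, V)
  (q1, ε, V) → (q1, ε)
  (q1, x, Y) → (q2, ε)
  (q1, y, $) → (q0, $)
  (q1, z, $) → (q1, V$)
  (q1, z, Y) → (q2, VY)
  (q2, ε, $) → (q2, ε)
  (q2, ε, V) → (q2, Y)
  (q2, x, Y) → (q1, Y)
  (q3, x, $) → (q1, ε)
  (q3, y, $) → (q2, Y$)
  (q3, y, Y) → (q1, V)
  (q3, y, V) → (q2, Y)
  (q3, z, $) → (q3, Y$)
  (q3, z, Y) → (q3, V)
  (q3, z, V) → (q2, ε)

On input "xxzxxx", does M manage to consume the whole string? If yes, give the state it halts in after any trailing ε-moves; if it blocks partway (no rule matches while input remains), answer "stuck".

q1

(q0, xxzxxx, $)
  read x, top $: go to q2, push YV$ → (q2, xzxxx, YV$)
  read x, top Y: go to q1, push Y → (q1, zxxx, YV$)
  read z, top Y: go to q2, push VY → (q2, xxx, VYV$)
  ε-move, top V: go to q2, push Y → (q2, xxx, YYV$)
  read x, top Y: go to q1, push Y → (q1, xx, YYV$)
  read x, top Y: go to q2, push ε → (q2, x, YV$)
  read x, top Y: go to q1, push Y → (q1, ε, YV$)
All input consumed; M is in state q1.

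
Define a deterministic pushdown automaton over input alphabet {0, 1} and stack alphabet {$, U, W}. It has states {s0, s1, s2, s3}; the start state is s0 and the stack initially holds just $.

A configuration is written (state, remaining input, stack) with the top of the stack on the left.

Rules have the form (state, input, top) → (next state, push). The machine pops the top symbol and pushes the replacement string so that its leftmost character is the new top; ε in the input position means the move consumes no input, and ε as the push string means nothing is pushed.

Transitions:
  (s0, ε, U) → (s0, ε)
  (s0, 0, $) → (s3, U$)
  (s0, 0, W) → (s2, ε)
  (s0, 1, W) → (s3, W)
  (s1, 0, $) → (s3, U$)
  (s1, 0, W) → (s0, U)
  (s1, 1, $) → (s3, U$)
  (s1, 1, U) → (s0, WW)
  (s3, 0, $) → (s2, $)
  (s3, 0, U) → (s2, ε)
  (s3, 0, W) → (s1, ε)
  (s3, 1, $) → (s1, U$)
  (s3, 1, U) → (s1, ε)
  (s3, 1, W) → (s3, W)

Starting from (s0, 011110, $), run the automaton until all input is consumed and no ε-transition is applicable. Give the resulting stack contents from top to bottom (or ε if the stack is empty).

(s0, 011110, $)
  read 0, top $: go to s3, push U$ → (s3, 11110, U$)
  read 1, top U: go to s1, push ε → (s1, 1110, $)
  read 1, top $: go to s3, push U$ → (s3, 110, U$)
  read 1, top U: go to s1, push ε → (s1, 10, $)
  read 1, top $: go to s3, push U$ → (s3, 0, U$)
  read 0, top U: go to s2, push ε → (s2, ε, $)
All input consumed in state s2 with stack $.

$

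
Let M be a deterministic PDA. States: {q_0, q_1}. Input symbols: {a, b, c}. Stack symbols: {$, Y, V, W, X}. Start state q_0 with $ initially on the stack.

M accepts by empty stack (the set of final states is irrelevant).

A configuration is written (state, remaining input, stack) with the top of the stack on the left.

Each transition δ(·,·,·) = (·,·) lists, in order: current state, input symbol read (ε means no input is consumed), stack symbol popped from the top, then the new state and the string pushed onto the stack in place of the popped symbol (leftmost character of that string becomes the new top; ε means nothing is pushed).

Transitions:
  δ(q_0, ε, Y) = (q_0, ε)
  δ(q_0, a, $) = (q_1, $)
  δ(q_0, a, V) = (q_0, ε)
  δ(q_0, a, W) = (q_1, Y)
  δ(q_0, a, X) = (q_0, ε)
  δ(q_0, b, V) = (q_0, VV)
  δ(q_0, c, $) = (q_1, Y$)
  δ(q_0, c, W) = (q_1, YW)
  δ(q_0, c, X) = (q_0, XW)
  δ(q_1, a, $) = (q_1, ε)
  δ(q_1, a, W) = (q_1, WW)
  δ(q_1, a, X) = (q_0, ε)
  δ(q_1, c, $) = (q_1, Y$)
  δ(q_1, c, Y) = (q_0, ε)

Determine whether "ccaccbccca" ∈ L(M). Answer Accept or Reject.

Reject

(q_0, ccaccbccca, $)
  read c, top $: go to q_1, push Y$ → (q_1, caccbccca, Y$)
  read c, top Y: go to q_0, push ε → (q_0, accbccca, $)
  read a, top $: go to q_1, push $ → (q_1, ccbccca, $)
  read c, top $: go to q_1, push Y$ → (q_1, cbccca, Y$)
  read c, top Y: go to q_0, push ε → (q_0, bccca, $)
No transition applies at (q_0, bccca, $); input not fully consumed.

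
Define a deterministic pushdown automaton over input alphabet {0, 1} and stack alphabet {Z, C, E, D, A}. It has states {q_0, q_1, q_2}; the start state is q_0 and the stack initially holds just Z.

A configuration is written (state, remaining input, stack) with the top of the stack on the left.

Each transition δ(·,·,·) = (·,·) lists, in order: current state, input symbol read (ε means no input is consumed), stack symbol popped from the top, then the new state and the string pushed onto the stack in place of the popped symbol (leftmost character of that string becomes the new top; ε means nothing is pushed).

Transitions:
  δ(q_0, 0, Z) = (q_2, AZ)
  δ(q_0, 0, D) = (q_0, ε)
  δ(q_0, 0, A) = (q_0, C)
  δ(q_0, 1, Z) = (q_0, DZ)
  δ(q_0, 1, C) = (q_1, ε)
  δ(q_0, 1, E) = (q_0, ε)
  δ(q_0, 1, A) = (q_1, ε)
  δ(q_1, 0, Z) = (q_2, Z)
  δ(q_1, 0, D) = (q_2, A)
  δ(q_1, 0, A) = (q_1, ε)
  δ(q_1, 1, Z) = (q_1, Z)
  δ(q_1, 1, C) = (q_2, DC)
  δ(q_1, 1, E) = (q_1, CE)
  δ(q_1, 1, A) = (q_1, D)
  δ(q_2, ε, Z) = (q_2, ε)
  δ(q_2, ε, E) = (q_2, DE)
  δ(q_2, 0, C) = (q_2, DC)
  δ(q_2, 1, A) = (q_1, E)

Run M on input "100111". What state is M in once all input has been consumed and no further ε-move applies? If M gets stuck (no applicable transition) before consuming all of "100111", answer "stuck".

q_2

(q_0, 100111, Z) ⊢ (q_0, 00111, DZ) ⊢ (q_0, 0111, Z) ⊢ (q_2, 111, AZ) ⊢ (q_1, 11, EZ) ⊢ (q_1, 1, CEZ) ⊢ (q_2, ε, DCEZ)
All input consumed; M is in state q_2.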